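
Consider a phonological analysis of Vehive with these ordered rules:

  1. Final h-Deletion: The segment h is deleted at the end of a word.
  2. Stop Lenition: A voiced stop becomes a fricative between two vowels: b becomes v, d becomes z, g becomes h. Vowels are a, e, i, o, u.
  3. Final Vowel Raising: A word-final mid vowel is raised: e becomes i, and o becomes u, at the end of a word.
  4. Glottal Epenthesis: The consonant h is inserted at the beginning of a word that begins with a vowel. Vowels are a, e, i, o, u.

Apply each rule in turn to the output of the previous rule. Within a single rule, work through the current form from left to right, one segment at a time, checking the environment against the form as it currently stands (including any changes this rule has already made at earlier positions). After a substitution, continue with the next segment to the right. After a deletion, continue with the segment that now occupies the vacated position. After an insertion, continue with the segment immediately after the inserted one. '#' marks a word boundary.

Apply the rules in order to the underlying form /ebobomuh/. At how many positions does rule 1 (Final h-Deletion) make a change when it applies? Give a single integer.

1

1 Final h-Deletion: [ebobomuh] → [ebobomu]
2 Stop Lenition: [ebobomu] → [evovomu]
3 Final Vowel Raising: no change — [evovomu]
4 Glottal Epenthesis: [evovomu] → [hevovomu]
Rule 1 changed 1 position(s).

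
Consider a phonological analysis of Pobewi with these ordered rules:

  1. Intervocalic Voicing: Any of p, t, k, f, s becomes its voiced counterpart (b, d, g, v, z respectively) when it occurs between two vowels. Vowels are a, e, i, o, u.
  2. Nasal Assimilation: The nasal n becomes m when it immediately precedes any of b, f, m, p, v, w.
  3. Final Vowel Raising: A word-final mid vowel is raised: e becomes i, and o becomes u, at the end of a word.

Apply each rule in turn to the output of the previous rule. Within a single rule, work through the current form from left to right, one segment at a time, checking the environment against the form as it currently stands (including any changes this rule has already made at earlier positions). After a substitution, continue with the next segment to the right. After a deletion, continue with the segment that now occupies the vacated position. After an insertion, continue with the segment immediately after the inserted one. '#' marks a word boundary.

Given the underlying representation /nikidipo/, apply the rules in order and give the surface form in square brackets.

[nigidibu]

1 Intervocalic Voicing: [nikidipo] → [nigidibo]
2 Nasal Assimilation: no change — [nigidibo]
3 Final Vowel Raising: [nigidibo] → [nigidibu]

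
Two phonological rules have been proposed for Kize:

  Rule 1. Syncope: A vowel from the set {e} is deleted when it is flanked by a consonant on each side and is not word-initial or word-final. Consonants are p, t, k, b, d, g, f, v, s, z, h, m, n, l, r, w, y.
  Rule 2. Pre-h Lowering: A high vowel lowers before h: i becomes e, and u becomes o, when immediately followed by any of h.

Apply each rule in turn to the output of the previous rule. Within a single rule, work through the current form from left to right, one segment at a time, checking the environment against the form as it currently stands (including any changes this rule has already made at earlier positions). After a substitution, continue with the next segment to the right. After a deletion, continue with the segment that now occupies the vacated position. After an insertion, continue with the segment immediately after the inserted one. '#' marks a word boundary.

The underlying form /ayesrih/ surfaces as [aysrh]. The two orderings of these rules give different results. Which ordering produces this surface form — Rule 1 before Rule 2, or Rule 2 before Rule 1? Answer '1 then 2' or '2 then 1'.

Order 1 then 2:
  1 Syncope: [ayesrih] → [aysrih]
  2 Pre-h Lowering: [aysrih] → [aysreh]
  result: [aysreh]
Order 2 then 1:
  2 Pre-h Lowering: [ayesrih] → [ayesreh]
  1 Syncope: [ayesreh] → [aysrh]
  result: [aysrh]

2 then 1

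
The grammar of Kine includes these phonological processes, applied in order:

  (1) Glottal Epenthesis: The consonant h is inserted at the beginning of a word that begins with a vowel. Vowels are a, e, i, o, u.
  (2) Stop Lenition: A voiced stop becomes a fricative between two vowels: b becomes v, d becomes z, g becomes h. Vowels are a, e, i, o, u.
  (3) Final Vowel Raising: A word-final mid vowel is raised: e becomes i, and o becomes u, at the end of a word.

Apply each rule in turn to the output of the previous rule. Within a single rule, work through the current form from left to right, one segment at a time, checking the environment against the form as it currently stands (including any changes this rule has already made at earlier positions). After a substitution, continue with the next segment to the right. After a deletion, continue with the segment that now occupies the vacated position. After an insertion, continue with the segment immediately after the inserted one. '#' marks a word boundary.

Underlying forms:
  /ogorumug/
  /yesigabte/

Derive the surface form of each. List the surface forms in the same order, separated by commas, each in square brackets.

[hohorumug], [yesihabti]

/ogorumug/:
  (1) Glottal Epenthesis: [ogorumug] → [hogorumug]
  (2) Stop Lenition: [hogorumug] → [hohorumug]
  (3) Final Vowel Raising: no change — [hohorumug]
/yesigabte/:
  (1) Glottal Epenthesis: no change — [yesigabte]
  (2) Stop Lenition: [yesigabte] → [yesihabte]
  (3) Final Vowel Raising: [yesihabte] → [yesihabti]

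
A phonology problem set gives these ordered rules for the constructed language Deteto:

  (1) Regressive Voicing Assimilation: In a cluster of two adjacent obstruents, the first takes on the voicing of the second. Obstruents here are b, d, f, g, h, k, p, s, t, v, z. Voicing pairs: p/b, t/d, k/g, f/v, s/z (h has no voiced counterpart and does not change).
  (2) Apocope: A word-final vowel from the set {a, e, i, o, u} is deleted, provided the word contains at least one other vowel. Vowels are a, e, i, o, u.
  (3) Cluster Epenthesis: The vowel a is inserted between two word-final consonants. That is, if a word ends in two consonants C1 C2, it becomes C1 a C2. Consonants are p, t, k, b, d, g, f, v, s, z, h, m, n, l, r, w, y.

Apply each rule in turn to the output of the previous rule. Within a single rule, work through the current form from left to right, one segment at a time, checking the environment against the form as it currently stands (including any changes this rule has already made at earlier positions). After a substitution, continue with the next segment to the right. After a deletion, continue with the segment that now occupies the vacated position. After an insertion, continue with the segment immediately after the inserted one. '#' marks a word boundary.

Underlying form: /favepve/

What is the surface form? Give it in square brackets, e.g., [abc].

[favebav]

(1) Regressive Voicing Assimilation: [favepve] → [favebve]
(2) Apocope: [favebve] → [favebv]
(3) Cluster Epenthesis: [favebv] → [favebav]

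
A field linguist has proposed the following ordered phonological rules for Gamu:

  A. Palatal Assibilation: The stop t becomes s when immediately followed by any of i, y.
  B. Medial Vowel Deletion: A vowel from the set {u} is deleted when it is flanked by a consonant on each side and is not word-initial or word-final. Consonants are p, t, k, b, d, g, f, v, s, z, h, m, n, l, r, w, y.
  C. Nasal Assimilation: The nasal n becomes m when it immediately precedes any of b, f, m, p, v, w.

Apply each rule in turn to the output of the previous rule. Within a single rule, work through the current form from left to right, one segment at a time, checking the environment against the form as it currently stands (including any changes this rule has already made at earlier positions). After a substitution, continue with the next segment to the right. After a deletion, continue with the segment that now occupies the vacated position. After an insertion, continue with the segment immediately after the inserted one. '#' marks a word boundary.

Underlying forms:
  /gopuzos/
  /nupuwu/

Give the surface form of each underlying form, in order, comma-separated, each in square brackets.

[gopzos], [mpwu]

/gopuzos/:
  A Palatal Assibilation: no change — [gopuzos]
  B Medial Vowel Deletion: [gopuzos] → [gopzos]
  C Nasal Assimilation: no change — [gopzos]
/nupuwu/:
  A Palatal Assibilation: no change — [nupuwu]
  B Medial Vowel Deletion: [nupuwu] → [npwu]
  C Nasal Assimilation: [npwu] → [mpwu]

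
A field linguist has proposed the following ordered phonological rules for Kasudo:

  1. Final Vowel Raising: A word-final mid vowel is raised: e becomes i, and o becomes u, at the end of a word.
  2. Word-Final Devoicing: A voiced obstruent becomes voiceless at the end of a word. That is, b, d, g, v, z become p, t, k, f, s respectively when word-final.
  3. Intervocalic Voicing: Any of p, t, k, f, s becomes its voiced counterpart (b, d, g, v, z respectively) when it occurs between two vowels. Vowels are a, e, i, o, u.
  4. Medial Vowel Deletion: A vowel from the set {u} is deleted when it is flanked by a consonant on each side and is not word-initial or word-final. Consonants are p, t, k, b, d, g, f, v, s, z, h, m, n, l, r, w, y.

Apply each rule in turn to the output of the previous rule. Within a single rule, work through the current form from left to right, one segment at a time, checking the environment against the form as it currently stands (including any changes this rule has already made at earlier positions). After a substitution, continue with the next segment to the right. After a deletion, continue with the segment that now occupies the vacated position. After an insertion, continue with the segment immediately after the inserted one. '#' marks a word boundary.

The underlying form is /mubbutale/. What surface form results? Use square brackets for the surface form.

[mbbdali]

1 Final Vowel Raising: [mubbutale] → [mubbutali]
2 Word-Final Devoicing: no change — [mubbutali]
3 Intervocalic Voicing: [mubbutali] → [mubbudali]
4 Medial Vowel Deletion: [mubbudali] → [mbbdali]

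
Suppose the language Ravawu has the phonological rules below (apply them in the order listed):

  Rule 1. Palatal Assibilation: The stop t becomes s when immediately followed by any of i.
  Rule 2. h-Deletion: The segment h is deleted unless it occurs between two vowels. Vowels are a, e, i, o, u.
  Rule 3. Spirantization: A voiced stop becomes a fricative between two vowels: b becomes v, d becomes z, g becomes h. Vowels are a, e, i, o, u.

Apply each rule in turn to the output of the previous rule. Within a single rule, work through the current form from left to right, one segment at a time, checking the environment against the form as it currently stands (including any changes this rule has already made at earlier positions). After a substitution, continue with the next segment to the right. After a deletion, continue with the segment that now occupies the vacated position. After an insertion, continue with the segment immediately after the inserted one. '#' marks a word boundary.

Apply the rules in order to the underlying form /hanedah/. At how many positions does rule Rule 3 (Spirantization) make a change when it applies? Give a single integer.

Rule 1 Palatal Assibilation: no change — [hanedah]
Rule 2 h-Deletion: [hanedah] → [aneda]
Rule 3 Spirantization: [aneda] → [aneza]
Rule Rule 3 changed 1 position(s).

1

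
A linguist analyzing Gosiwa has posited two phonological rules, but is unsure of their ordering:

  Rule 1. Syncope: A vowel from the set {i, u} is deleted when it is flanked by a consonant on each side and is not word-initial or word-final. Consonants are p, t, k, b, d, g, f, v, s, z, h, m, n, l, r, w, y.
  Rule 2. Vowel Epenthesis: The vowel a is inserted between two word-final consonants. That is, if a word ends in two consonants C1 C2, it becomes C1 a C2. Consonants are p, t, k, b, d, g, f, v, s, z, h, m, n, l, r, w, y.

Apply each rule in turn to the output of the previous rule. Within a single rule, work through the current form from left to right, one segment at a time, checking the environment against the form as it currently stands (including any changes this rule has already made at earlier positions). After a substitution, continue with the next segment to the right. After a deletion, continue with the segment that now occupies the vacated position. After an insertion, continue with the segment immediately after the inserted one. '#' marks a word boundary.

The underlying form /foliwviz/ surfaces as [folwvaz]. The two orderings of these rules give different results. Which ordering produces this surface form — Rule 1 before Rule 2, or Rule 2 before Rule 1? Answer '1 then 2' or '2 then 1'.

1 then 2

Order 1 then 2:
  1 Syncope: [foliwviz] → [folwvz]
  2 Vowel Epenthesis: [folwvz] → [folwvaz]
  result: [folwvaz]
Order 2 then 1:
  2 Vowel Epenthesis: no change — [foliwviz]
  1 Syncope: [foliwviz] → [folwvz]
  result: [folwvz]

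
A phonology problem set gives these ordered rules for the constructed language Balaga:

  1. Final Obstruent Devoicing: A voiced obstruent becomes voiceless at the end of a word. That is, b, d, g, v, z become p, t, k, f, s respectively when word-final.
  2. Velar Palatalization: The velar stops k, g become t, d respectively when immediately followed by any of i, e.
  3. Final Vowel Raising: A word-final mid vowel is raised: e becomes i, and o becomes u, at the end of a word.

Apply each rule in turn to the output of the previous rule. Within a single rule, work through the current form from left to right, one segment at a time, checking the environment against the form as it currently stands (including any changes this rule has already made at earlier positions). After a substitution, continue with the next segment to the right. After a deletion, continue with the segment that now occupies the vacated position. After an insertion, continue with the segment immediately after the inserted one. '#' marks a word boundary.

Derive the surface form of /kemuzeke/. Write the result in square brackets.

1 Final Obstruent Devoicing: no change — [kemuzeke]
2 Velar Palatalization: [kemuzeke] → [temuzete]
3 Final Vowel Raising: [temuzete] → [temuzeti]

[temuzeti]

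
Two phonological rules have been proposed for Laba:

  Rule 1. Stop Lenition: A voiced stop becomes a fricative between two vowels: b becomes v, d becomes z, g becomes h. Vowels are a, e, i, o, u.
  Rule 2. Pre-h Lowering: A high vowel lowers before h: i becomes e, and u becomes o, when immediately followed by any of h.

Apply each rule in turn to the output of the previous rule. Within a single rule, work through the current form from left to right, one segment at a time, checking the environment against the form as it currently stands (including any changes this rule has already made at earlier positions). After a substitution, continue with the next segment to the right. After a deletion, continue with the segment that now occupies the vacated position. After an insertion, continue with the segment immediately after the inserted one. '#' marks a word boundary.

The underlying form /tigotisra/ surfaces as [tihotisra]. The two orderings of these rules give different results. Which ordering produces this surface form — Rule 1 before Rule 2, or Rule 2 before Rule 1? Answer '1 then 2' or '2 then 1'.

Order 1 then 2:
  1 Stop Lenition: [tigotisra] → [tihotisra]
  2 Pre-h Lowering: [tihotisra] → [tehotisra]
  result: [tehotisra]
Order 2 then 1:
  2 Pre-h Lowering: no change — [tigotisra]
  1 Stop Lenition: [tigotisra] → [tihotisra]
  result: [tihotisra]

2 then 1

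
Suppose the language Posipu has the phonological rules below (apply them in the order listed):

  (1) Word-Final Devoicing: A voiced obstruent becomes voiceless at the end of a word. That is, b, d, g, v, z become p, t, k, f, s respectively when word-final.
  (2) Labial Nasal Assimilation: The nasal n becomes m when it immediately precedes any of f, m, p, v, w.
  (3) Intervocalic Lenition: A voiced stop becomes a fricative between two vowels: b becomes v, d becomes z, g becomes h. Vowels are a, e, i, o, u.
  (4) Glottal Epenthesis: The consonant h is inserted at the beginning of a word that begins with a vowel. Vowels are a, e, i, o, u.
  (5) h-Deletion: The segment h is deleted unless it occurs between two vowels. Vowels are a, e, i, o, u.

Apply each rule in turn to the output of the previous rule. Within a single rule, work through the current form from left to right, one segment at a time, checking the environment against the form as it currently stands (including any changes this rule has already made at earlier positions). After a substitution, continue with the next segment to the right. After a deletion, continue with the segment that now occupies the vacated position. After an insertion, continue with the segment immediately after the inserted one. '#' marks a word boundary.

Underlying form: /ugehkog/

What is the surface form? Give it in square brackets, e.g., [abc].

(1) Word-Final Devoicing: [ugehkog] → [ugehkok]
(2) Labial Nasal Assimilation: no change — [ugehkok]
(3) Intervocalic Lenition: [ugehkok] → [uhehkok]
(4) Glottal Epenthesis: [uhehkok] → [huhehkok]
(5) h-Deletion: [huhehkok] → [uhekok]

[uhekok]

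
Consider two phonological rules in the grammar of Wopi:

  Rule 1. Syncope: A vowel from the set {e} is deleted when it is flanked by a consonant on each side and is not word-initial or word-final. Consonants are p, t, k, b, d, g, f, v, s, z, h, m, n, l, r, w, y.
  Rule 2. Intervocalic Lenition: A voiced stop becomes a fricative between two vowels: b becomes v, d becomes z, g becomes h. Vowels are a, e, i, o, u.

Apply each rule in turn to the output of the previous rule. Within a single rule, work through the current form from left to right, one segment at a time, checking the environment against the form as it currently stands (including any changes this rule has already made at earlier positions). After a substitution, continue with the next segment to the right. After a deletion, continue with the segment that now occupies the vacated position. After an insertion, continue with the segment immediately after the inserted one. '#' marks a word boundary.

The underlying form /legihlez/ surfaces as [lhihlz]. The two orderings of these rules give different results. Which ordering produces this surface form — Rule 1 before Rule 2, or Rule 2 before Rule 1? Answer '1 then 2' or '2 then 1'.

Order 1 then 2:
  1 Syncope: [legihlez] → [lgihlz]
  2 Intervocalic Lenition: no change — [lgihlz]
  result: [lgihlz]
Order 2 then 1:
  2 Intervocalic Lenition: [legihlez] → [lehihlez]
  1 Syncope: [lehihlez] → [lhihlz]
  result: [lhihlz]

2 then 1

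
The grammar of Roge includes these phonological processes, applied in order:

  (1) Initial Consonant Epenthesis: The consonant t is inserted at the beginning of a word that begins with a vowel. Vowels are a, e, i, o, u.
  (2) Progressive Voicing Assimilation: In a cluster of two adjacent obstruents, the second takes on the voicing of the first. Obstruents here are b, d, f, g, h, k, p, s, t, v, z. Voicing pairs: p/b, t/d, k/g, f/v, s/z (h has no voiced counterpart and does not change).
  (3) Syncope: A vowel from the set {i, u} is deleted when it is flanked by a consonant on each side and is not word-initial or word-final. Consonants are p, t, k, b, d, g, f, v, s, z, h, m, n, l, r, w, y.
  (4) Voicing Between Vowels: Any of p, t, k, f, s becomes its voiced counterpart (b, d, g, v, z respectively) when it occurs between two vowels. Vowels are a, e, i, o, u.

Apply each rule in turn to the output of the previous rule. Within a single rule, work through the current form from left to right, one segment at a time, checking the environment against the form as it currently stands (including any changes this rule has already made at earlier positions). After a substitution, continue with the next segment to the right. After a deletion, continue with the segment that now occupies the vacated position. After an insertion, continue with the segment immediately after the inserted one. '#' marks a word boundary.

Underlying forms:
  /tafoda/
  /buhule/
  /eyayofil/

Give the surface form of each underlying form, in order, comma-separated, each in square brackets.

/tafoda/:
  (1) Initial Consonant Epenthesis: no change — [tafoda]
  (2) Progressive Voicing Assimilation: no change — [tafoda]
  (3) Syncope: no change — [tafoda]
  (4) Voicing Between Vowels: [tafoda] → [tavoda]
/buhule/:
  (1) Initial Consonant Epenthesis: no change — [buhule]
  (2) Progressive Voicing Assimilation: no change — [buhule]
  (3) Syncope: [buhule] → [bhle]
  (4) Voicing Between Vowels: no change — [bhle]
/eyayofil/:
  (1) Initial Consonant Epenthesis: [eyayofil] → [teyayofil]
  (2) Progressive Voicing Assimilation: no change — [teyayofil]
  (3) Syncope: [teyayofil] → [teyayofl]
  (4) Voicing Between Vowels: no change — [teyayofl]

[tavoda], [bhle], [teyayofl]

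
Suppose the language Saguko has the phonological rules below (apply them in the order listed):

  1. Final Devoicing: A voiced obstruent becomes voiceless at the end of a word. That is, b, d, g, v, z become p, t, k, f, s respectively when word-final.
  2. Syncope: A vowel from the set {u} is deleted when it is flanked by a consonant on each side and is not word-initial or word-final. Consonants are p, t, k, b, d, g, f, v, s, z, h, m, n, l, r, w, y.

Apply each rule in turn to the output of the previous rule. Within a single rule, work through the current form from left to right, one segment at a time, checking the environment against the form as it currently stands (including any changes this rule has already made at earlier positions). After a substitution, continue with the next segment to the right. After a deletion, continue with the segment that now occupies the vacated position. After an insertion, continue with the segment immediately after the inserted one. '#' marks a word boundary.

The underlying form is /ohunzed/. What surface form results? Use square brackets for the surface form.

[ohnzet]

1 Final Devoicing: [ohunzed] → [ohunzet]
2 Syncope: [ohunzet] → [ohnzet]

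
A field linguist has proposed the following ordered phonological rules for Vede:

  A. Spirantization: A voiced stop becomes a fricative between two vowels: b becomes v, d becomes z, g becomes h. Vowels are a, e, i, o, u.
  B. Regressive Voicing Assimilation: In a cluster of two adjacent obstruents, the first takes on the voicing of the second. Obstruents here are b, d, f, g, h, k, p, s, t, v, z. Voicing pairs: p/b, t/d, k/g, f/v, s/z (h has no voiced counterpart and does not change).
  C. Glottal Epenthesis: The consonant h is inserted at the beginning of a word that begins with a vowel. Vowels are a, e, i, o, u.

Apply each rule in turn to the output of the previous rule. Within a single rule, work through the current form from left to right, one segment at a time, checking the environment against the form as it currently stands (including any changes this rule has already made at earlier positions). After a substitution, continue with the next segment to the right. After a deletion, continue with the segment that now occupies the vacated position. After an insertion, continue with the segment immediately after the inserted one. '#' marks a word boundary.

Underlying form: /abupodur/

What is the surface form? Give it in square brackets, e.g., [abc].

[havupozur]

A Spirantization: [abupodur] → [avupozur]
B Regressive Voicing Assimilation: no change — [avupozur]
C Glottal Epenthesis: [avupozur] → [havupozur]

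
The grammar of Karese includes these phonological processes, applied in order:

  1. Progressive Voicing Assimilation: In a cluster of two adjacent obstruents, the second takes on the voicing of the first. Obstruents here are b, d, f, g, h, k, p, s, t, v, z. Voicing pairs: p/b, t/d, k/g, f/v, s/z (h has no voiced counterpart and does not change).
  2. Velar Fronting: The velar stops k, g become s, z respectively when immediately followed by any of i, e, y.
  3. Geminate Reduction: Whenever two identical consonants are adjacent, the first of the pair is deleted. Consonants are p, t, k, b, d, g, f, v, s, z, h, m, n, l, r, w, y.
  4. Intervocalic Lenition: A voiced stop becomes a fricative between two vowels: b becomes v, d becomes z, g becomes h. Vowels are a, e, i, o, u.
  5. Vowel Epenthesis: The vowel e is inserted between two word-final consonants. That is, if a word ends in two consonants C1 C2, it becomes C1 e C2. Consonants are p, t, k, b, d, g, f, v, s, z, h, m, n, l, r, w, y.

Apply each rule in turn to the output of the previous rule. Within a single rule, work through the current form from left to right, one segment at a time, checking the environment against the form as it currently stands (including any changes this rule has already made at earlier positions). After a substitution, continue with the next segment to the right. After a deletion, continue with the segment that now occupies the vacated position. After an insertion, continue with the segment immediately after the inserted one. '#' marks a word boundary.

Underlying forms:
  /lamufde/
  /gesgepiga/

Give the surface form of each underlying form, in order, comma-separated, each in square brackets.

[lamufte], [zesepiha]

/lamufde/:
  1 Progressive Voicing Assimilation: [lamufde] → [lamufte]
  2 Velar Fronting: no change — [lamufte]
  3 Geminate Reduction: no change — [lamufte]
  4 Intervocalic Lenition: no change — [lamufte]
  5 Vowel Epenthesis: no change — [lamufte]
/gesgepiga/:
  1 Progressive Voicing Assimilation: [gesgepiga] → [geskepiga]
  2 Velar Fronting: [geskepiga] → [zessepiga]
  3 Geminate Reduction: [zessepiga] → [zesepiga]
  4 Intervocalic Lenition: [zesepiga] → [zesepiha]
  5 Vowel Epenthesis: no change — [zesepiha]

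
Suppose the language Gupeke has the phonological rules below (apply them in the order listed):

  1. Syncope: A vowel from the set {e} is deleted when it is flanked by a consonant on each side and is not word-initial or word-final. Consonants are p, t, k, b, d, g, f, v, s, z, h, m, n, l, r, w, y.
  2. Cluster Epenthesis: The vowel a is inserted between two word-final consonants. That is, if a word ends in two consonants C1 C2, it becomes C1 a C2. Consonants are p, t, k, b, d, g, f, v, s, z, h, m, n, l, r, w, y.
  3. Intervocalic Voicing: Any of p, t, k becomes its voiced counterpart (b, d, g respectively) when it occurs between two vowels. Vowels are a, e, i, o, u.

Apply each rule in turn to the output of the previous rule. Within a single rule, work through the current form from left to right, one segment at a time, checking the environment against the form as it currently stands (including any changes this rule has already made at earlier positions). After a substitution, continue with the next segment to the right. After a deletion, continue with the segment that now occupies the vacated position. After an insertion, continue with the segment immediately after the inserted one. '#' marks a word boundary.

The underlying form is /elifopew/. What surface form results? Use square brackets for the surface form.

[elifobaw]

1 Syncope: [elifopew] → [elifopw]
2 Cluster Epenthesis: [elifopw] → [elifopaw]
3 Intervocalic Voicing: [elifopaw] → [elifobaw]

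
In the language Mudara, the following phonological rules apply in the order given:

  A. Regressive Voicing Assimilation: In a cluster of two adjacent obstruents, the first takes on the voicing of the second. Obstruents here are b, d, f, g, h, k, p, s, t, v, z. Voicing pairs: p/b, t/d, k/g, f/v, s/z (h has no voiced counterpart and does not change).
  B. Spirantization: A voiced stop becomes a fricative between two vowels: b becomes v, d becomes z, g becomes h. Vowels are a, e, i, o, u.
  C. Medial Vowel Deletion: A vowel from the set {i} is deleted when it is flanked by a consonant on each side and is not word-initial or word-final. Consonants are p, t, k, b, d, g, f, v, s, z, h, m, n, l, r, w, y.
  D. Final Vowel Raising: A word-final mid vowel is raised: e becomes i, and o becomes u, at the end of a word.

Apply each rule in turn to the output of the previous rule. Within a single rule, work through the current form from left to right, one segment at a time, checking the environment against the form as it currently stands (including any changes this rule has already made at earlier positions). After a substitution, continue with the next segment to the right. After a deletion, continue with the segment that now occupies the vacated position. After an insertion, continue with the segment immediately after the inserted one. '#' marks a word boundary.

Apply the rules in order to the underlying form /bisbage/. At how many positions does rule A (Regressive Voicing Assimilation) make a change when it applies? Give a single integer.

1

A Regressive Voicing Assimilation: [bisbage] → [bizbage]
B Spirantization: [bizbage] → [bizbahe]
C Medial Vowel Deletion: [bizbahe] → [bzbahe]
D Final Vowel Raising: [bzbahe] → [bzbahi]
Rule A changed 1 position(s).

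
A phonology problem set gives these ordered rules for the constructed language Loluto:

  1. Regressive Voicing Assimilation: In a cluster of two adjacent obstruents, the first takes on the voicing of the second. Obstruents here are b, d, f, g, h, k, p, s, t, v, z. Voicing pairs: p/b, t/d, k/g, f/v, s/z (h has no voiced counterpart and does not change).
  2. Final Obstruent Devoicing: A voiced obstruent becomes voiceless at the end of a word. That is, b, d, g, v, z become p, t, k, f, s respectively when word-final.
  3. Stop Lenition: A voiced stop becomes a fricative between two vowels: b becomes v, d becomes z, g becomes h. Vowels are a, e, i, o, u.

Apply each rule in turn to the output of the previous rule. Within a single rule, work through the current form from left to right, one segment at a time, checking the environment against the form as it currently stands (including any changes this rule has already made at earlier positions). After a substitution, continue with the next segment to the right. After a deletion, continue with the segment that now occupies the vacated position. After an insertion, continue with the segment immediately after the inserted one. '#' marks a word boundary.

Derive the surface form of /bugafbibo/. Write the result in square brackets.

1 Regressive Voicing Assimilation: [bugafbibo] → [bugavbibo]
2 Final Obstruent Devoicing: no change — [bugavbibo]
3 Stop Lenition: [bugavbibo] → [buhavbivo]

[buhavbivo]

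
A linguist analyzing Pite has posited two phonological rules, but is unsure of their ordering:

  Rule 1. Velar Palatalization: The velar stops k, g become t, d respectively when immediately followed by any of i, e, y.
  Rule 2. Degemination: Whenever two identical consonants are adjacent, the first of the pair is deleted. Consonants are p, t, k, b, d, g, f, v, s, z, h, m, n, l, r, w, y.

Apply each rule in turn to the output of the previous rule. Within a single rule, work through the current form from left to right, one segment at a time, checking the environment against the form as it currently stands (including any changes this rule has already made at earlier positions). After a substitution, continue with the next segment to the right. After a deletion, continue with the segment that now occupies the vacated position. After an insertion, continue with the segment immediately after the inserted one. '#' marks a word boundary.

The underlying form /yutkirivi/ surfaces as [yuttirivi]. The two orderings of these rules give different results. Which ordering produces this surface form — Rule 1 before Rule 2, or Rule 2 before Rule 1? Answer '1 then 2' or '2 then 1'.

2 then 1

Order 1 then 2:
  1 Velar Palatalization: [yutkirivi] → [yuttirivi]
  2 Degemination: [yuttirivi] → [yutirivi]
  result: [yutirivi]
Order 2 then 1:
  2 Degemination: no change — [yutkirivi]
  1 Velar Palatalization: [yutkirivi] → [yuttirivi]
  result: [yuttirivi]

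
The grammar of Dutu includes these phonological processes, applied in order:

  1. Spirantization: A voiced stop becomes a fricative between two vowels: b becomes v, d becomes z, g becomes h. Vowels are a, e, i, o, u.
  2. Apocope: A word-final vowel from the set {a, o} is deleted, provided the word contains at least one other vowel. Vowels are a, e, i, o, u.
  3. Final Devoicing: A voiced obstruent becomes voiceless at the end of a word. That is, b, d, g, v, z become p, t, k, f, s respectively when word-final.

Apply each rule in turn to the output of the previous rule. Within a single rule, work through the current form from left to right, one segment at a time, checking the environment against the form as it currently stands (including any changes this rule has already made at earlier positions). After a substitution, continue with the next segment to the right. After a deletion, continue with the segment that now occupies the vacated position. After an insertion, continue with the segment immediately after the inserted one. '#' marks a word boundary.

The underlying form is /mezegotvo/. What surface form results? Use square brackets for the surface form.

1 Spirantization: [mezegotvo] → [mezehotvo]
2 Apocope: [mezehotvo] → [mezehotv]
3 Final Devoicing: [mezehotv] → [mezehotf]

[mezehotf]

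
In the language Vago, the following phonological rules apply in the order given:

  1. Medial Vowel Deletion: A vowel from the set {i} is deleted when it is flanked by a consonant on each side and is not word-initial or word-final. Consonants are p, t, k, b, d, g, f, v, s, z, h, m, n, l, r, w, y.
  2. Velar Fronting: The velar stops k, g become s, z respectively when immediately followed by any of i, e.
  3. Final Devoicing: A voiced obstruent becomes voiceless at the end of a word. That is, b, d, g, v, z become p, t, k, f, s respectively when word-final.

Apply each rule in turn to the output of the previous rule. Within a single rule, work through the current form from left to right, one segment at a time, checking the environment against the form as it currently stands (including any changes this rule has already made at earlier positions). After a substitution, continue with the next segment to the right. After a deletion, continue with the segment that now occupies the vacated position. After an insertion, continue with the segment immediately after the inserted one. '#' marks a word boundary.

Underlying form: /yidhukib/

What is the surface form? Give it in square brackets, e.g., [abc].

1 Medial Vowel Deletion: [yidhukib] → [ydhukb]
2 Velar Fronting: no change — [ydhukb]
3 Final Devoicing: [ydhukb] → [ydhukp]

[ydhukp]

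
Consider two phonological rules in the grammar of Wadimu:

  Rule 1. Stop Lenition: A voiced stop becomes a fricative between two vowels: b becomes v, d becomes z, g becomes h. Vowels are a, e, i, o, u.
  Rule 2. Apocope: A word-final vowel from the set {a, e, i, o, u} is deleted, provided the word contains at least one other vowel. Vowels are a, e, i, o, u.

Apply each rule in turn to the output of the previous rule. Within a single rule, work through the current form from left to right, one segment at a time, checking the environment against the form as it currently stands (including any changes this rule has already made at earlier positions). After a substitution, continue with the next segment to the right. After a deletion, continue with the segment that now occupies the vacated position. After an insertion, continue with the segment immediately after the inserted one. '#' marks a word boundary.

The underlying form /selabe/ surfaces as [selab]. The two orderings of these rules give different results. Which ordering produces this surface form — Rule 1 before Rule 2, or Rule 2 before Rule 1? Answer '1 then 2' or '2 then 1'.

Order 1 then 2:
  1 Stop Lenition: [selabe] → [selave]
  2 Apocope: [selave] → [selav]
  result: [selav]
Order 2 then 1:
  2 Apocope: [selabe] → [selab]
  1 Stop Lenition: no change — [selab]
  result: [selab]

2 then 1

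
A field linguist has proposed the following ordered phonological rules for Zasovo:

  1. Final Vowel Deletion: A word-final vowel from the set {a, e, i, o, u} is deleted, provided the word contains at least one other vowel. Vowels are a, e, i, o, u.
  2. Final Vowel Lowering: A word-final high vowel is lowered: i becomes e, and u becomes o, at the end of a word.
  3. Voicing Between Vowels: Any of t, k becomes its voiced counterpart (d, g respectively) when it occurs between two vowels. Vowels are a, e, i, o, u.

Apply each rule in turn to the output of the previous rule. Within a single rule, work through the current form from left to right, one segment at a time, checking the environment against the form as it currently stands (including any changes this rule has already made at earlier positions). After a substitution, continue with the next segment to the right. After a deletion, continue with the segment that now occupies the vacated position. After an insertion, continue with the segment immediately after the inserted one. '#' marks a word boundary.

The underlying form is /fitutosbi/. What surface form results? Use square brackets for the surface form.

1 Final Vowel Deletion: [fitutosbi] → [fitutosb]
2 Final Vowel Lowering: no change — [fitutosb]
3 Voicing Between Vowels: [fitutosb] → [fidudosb]

[fidudosb]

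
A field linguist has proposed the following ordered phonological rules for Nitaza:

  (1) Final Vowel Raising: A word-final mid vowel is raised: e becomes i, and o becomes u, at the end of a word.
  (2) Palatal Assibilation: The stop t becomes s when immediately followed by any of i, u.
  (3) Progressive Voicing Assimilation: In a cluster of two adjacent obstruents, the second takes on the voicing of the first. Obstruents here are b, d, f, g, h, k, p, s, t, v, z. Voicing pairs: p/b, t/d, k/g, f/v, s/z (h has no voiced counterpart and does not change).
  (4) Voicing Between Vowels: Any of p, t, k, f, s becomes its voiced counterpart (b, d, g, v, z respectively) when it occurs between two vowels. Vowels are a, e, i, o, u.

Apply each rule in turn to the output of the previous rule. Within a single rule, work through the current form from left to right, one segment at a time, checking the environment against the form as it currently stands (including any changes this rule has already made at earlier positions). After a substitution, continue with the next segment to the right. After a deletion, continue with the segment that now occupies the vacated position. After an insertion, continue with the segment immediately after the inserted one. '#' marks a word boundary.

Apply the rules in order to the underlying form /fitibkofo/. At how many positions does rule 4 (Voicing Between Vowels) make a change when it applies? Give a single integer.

(1) Final Vowel Raising: [fitibkofo] → [fitibkofu]
(2) Palatal Assibilation: [fitibkofu] → [fisibkofu]
(3) Progressive Voicing Assimilation: [fisibkofu] → [fisibgofu]
(4) Voicing Between Vowels: [fisibgofu] → [fizibgovu]
Rule 4 changed 2 position(s).

2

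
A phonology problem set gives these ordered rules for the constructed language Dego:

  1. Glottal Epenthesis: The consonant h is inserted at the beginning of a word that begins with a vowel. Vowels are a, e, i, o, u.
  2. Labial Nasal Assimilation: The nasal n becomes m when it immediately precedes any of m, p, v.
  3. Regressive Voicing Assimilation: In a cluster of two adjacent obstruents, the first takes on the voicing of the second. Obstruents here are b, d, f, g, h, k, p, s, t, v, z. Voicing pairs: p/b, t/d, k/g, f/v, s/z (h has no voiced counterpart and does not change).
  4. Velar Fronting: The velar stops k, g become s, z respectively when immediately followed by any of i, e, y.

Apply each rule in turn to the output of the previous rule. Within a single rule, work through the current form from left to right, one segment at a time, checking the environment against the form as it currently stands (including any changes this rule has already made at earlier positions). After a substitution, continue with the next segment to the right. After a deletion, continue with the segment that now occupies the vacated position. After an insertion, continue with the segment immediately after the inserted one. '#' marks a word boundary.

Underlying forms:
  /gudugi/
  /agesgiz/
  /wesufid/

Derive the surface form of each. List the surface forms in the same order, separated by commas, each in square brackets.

[guduzi], [hazezziz], [wesufid]

/gudugi/:
  1 Glottal Epenthesis: no change — [gudugi]
  2 Labial Nasal Assimilation: no change — [gudugi]
  3 Regressive Voicing Assimilation: no change — [gudugi]
  4 Velar Fronting: [gudugi] → [guduzi]
/agesgiz/:
  1 Glottal Epenthesis: [agesgiz] → [hagesgiz]
  2 Labial Nasal Assimilation: no change — [hagesgiz]
  3 Regressive Voicing Assimilation: [hagesgiz] → [hagezgiz]
  4 Velar Fronting: [hagezgiz] → [hazezziz]
/wesufid/:
  1 Glottal Epenthesis: no change — [wesufid]
  2 Labial Nasal Assimilation: no change — [wesufid]
  3 Regressive Voicing Assimilation: no change — [wesufid]
  4 Velar Fronting: no change — [wesufid]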